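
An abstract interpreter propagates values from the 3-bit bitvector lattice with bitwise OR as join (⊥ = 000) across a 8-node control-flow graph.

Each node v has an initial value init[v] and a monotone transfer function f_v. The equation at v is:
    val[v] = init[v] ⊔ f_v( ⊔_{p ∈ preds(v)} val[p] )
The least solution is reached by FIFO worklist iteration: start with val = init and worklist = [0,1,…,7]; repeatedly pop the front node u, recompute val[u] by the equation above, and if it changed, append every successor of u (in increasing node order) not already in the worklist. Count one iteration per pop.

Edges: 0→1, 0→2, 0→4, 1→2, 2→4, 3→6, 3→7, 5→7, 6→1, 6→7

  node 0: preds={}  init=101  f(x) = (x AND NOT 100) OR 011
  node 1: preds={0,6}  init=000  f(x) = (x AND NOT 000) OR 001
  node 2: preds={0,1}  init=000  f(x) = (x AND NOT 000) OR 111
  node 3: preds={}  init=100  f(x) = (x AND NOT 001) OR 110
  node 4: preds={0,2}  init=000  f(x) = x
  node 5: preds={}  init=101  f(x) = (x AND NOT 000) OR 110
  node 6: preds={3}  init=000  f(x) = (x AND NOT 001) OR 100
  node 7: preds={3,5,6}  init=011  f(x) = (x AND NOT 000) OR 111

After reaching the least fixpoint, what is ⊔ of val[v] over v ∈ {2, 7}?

111

Worklist (9 pops):
  #1 pop 0: in=000 → 111 (was 101); enqueue []
  #2 pop 1: in=111 → 111 (was 000); enqueue []
  #3 pop 2: in=111 → 111 (was 000); enqueue []
  #4 pop 3: in=000 → 110 (was 100); enqueue []
  #5 pop 4: in=111 → 111 (was 000); enqueue []
  #6 pop 5: in=000 → 111 (was 101); enqueue []
  #7 pop 6: in=110 → 110 (was 000); enqueue [1]
  #8 pop 7: in=111 → 111 (was 011); enqueue []
  #9 pop 1: in=111 → 111 (no change)

Fixpoint:
  val[0] = 111
  val[1] = 111
  val[2] = 111
  val[3] = 110
  val[4] = 111
  val[5] = 111
  val[6] = 110
  val[7] = 111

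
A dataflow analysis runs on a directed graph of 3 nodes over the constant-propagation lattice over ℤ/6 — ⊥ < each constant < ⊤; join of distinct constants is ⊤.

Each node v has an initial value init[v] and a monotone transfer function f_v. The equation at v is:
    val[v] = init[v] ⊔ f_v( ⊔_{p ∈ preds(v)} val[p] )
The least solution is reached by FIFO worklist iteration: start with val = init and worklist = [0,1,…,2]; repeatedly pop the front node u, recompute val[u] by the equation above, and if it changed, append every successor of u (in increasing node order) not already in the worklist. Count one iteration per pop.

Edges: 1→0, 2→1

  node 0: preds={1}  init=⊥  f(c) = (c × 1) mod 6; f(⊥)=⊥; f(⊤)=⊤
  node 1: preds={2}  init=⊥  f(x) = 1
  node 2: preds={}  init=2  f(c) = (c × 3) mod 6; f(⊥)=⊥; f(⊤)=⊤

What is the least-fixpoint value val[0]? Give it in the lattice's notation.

1

Iteration log — 4 steps:
  step 1. node 0  ⊔preds=⊥  new=⊥  stable
  step 2. node 1  ⊔preds=2  new=1  old=⊥  +wl: 0
  step 3. node 2  ⊔preds=⊥  new=2  stable
  step 4. node 0  ⊔preds=1  new=1  old=⊥  +wl: 

Least fixpoint reached:
  node 0: 1
  node 1: 1
  node 2: 2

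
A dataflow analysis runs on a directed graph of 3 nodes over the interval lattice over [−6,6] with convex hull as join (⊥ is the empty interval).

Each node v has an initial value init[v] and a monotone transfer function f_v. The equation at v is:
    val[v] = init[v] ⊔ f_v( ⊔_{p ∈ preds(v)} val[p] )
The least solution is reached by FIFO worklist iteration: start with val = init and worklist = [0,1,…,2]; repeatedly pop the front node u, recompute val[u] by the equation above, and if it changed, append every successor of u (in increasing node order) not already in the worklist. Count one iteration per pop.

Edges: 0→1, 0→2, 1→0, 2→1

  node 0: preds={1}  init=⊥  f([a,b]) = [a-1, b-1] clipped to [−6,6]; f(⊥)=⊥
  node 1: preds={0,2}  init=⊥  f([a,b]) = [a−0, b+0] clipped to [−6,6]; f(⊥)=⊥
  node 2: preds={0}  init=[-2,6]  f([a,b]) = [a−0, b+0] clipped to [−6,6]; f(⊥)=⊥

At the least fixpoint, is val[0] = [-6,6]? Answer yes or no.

no

Iteration log — 17 steps:
  step 1. node 0  ⊔preds=⊥  new=⊥  stable
  step 2. node 1  ⊔preds=[-2,6]  new=[-2,6]  old=⊥  +wl: 0
  step 3. node 2  ⊔preds=⊥  new=[-2,6]  stable
  step 4. node 0  ⊔preds=[-2,6]  new=[-3,5]  old=⊥  +wl: 1,2
  step 5. node 1  ⊔preds=[-3,6]  new=[-3,6]  old=[-2,6]  +wl: 0
  step 6. node 2  ⊔preds=[-3,5]  new=[-3,6]  old=[-2,6]  +wl: 1
  step 7. node 0  ⊔preds=[-3,6]  new=[-4,5]  old=[-3,5]  +wl: 2
  step 8. node 1  ⊔preds=[-4,6]  new=[-4,6]  old=[-3,6]  +wl: 0
  step 9. node 2  ⊔preds=[-4,5]  new=[-4,6]  old=[-3,6]  +wl: 1
  step 10. node 0  ⊔preds=[-4,6]  new=[-5,5]  old=[-4,5]  +wl: 2
  step 11. node 1  ⊔preds=[-5,6]  new=[-5,6]  old=[-4,6]  +wl: 0
  step 12. node 2  ⊔preds=[-5,5]  new=[-5,6]  old=[-4,6]  +wl: 1
  step 13. node 0  ⊔preds=[-5,6]  new=[-6,5]  old=[-5,5]  +wl: 2
  step 14. node 1  ⊔preds=[-6,6]  new=[-6,6]  old=[-5,6]  +wl: 0
  step 15. node 2  ⊔preds=[-6,5]  new=[-6,6]  old=[-5,6]  +wl: 1
  step 16. node 0  ⊔preds=[-6,6]  new=[-6,5]  stable
  step 17. node 1  ⊔preds=[-6,6]  new=[-6,6]  stable

Least fixpoint reached:
  node 0: [-6,5]
  node 1: [-6,6]
  node 2: [-6,6]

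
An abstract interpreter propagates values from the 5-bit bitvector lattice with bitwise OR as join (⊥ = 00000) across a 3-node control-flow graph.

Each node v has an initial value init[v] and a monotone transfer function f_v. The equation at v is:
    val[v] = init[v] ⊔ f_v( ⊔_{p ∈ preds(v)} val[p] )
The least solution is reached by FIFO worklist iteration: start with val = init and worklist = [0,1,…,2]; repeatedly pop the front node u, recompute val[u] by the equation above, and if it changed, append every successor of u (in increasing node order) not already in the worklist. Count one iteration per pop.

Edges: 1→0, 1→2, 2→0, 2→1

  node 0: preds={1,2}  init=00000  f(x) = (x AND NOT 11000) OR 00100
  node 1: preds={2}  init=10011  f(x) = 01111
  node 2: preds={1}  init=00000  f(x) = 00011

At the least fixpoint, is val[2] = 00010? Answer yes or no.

no

Trace (5 dequeues):
  [1] u=0 | in 10011 | out 00111 | prev 00000 | push {}
  [2] u=1 | in 00000 | out 11111 | prev 10011 | push {0}
  [3] u=2 | in 11111 | out 00011 | prev 00000 | push {1}
  [4] u=0 | in 11111 | out 00111 | ==
  [5] u=1 | in 00011 | out 11111 | ==

Converged values:
  [0] 00111
  [1] 11111
  [2] 00011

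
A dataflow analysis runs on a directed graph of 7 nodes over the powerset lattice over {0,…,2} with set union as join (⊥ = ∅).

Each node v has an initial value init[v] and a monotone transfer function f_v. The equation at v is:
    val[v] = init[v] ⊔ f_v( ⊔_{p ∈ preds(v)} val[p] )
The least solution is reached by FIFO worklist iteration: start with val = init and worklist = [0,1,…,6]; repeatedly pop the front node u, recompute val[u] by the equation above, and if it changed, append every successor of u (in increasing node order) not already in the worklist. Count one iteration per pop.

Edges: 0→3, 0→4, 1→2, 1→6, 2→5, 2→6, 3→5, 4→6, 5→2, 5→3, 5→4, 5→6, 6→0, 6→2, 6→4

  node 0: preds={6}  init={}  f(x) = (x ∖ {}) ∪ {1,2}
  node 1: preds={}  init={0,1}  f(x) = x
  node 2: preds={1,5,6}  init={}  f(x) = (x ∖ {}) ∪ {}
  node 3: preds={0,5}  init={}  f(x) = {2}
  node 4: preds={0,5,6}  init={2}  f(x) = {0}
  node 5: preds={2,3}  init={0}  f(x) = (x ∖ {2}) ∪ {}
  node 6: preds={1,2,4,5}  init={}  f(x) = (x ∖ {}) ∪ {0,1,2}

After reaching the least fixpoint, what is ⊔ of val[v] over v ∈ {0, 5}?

Iteration log — 15 steps:
  step 1. node 0  ⊔preds={}  new={1,2}  old={}  +wl: 
  step 2. node 1  ⊔preds={}  new={0,1}  stable
  step 3. node 2  ⊔preds={0,1}  new={0,1}  old={}  +wl: 
  step 4. node 3  ⊔preds={0,1,2}  new={2}  old={}  +wl: 
  step 5. node 4  ⊔preds={0,1,2}  new={0,2}  old={2}  +wl: 
  step 6. node 5  ⊔preds={0,1,2}  new={0,1}  old={0}  +wl: 2,3,4
  step 7. node 6  ⊔preds={0,1,2}  new={0,1,2}  old={}  +wl: 0
  step 8. node 2  ⊔preds={0,1,2}  new={0,1,2}  old={0,1}  +wl: 5,6
  step 9. node 3  ⊔preds={0,1,2}  new={2}  stable
  step 10. node 4  ⊔preds={0,1,2}  new={0,2}  stable
  step 11. node 0  ⊔preds={0,1,2}  new={0,1,2}  old={1,2}  +wl: 3,4
  step 12. node 5  ⊔preds={0,1,2}  new={0,1}  stable
  step 13. node 6  ⊔preds={0,1,2}  new={0,1,2}  stable
  step 14. node 3  ⊔preds={0,1,2}  new={2}  stable
  step 15. node 4  ⊔preds={0,1,2}  new={0,2}  stable

Least fixpoint reached:
  node 0: {0,1,2}
  node 1: {0,1}
  node 2: {0,1,2}
  node 3: {2}
  node 4: {0,2}
  node 5: {0,1}
  node 6: {0,1,2}

{0,1,2}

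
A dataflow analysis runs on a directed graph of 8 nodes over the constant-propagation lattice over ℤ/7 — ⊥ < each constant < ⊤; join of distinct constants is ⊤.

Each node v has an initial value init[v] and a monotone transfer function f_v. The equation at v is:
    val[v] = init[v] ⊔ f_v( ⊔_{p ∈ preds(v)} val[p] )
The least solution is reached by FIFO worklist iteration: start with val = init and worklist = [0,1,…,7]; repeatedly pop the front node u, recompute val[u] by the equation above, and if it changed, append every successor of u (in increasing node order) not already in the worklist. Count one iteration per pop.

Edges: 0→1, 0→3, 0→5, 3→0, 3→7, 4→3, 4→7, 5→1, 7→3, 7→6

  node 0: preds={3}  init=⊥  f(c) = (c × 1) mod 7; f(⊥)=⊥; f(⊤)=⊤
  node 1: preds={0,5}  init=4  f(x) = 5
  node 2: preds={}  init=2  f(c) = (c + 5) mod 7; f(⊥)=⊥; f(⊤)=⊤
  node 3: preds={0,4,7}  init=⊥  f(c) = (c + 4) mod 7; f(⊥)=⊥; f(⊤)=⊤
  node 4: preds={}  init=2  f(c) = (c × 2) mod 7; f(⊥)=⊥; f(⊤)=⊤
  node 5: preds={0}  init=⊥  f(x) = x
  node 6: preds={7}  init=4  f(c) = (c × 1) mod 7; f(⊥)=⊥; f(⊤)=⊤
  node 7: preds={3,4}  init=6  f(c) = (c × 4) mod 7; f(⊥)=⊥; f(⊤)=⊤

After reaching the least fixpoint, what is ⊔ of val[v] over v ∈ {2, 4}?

2

Worklist (14 pops):
  #1 pop 0: in=⊥ → ⊥ (no change)
  #2 pop 1: in=⊥ → ⊤ (was 4); enqueue []
  #3 pop 2: in=⊥ → 2 (no change)
  #4 pop 3: in=⊤ → ⊤ (was ⊥); enqueue [0]
  #5 pop 4: in=⊥ → 2 (no change)
  #6 pop 5: in=⊥ → ⊥ (no change)
  #7 pop 6: in=6 → ⊤ (was 4); enqueue []
  #8 pop 7: in=⊤ → ⊤ (was 6); enqueue [3,6]
  #9 pop 0: in=⊤ → ⊤ (was ⊥); enqueue [1,5]
  #10 pop 3: in=⊤ → ⊤ (no change)
  #11 pop 6: in=⊤ → ⊤ (no change)
  #12 pop 1: in=⊤ → ⊤ (no change)
  #13 pop 5: in=⊤ → ⊤ (was ⊥); enqueue [1]
  #14 pop 1: in=⊤ → ⊤ (no change)

Fixpoint:
  val[0] = ⊤
  val[1] = ⊤
  val[2] = 2
  val[3] = ⊤
  val[4] = 2
  val[5] = ⊤
  val[6] = ⊤
  val[7] = ⊤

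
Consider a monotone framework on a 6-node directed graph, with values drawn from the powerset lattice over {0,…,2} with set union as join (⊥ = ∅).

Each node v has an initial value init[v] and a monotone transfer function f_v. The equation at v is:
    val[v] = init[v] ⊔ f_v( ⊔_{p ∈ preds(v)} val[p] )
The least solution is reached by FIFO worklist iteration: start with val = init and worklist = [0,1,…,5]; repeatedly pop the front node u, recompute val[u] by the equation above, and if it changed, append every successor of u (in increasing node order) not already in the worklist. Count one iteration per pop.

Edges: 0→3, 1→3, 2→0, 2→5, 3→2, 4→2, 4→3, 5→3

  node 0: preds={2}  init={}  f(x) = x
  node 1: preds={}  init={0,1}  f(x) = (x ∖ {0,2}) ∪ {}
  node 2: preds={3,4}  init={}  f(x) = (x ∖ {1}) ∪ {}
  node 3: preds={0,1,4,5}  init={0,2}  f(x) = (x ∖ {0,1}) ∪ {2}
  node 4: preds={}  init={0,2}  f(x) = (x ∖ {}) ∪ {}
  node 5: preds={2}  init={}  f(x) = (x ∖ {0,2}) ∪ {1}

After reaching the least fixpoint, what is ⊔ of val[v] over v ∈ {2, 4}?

Worklist (8 pops):
  #1 pop 0: in={} → {} (no change)
  #2 pop 1: in={} → {0,1} (no change)
  #3 pop 2: in={0,2} → {0,2} (was {}); enqueue [0]
  #4 pop 3: in={0,1,2} → {0,2} (no change)
  #5 pop 4: in={} → {0,2} (no change)
  #6 pop 5: in={0,2} → {1} (was {}); enqueue [3]
  #7 pop 0: in={0,2} → {0,2} (was {}); enqueue []
  #8 pop 3: in={0,1,2} → {0,2} (no change)

Fixpoint:
  val[0] = {0,2}
  val[1] = {0,1}
  val[2] = {0,2}
  val[3] = {0,2}
  val[4] = {0,2}
  val[5] = {1}

{0,2}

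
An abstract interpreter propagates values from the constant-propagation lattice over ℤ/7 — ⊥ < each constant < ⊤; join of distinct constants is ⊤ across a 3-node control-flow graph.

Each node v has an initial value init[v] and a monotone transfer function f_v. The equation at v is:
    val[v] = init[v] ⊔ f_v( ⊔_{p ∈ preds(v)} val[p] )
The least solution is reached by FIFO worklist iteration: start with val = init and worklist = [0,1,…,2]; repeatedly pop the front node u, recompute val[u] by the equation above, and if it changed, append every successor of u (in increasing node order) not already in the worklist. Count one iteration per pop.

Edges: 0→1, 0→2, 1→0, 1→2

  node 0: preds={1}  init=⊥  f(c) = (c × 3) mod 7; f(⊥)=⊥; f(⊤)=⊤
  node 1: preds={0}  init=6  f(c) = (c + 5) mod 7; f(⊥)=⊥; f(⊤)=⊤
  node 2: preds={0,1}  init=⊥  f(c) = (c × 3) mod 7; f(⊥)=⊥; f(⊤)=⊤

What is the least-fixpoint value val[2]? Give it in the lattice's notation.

Worklist (6 pops):
  #1 pop 0: in=6 → 4 (was ⊥); enqueue []
  #2 pop 1: in=4 → ⊤ (was 6); enqueue [0]
  #3 pop 2: in=⊤ → ⊤ (was ⊥); enqueue []
  #4 pop 0: in=⊤ → ⊤ (was 4); enqueue [1,2]
  #5 pop 1: in=⊤ → ⊤ (no change)
  #6 pop 2: in=⊤ → ⊤ (no change)

Fixpoint:
  val[0] = ⊤
  val[1] = ⊤
  val[2] = ⊤

⊤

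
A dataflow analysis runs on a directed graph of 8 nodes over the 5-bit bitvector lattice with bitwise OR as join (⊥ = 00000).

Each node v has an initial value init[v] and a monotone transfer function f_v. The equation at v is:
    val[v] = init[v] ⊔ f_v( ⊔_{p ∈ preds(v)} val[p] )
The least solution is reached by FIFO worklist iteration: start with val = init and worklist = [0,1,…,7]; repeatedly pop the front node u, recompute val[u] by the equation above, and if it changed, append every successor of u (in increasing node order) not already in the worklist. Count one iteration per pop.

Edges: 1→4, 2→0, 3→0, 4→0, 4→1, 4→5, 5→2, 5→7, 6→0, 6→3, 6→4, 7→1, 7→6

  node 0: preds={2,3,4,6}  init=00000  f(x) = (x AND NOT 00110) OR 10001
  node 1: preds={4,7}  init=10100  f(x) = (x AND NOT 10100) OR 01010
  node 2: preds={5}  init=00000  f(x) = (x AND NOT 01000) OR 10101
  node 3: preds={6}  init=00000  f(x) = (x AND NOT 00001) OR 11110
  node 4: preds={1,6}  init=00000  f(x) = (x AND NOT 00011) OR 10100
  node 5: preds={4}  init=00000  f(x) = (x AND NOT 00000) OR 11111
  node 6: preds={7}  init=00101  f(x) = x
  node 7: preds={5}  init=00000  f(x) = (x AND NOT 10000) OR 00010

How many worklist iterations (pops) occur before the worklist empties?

Worklist (15 pops):
  #1 pop 0: in=00101 → 10001 (was 00000); enqueue []
  #2 pop 1: in=00000 → 11110 (was 10100); enqueue []
  #3 pop 2: in=00000 → 10101 (was 00000); enqueue [0]
  #4 pop 3: in=00101 → 11110 (was 00000); enqueue []
  #5 pop 4: in=11111 → 11100 (was 00000); enqueue [1]
  #6 pop 5: in=11100 → 11111 (was 00000); enqueue [2]
  #7 pop 6: in=00000 → 00101 (no change)
  #8 pop 7: in=11111 → 01111 (was 00000); enqueue [6]
  #9 pop 0: in=11111 → 11001 (was 10001); enqueue []
  #10 pop 1: in=11111 → 11111 (was 11110); enqueue [4]
  #11 pop 2: in=11111 → 10111 (was 10101); enqueue [0]
  #12 pop 6: in=01111 → 01111 (was 00101); enqueue [3]
  #13 pop 4: in=11111 → 11100 (no change)
  #14 pop 0: in=11111 → 11001 (no change)
  #15 pop 3: in=01111 → 11110 (no change)

Fixpoint:
  val[0] = 11001
  val[1] = 11111
  val[2] = 10111
  val[3] = 11110
  val[4] = 11100
  val[5] = 11111
  val[6] = 01111
  val[7] = 01111

15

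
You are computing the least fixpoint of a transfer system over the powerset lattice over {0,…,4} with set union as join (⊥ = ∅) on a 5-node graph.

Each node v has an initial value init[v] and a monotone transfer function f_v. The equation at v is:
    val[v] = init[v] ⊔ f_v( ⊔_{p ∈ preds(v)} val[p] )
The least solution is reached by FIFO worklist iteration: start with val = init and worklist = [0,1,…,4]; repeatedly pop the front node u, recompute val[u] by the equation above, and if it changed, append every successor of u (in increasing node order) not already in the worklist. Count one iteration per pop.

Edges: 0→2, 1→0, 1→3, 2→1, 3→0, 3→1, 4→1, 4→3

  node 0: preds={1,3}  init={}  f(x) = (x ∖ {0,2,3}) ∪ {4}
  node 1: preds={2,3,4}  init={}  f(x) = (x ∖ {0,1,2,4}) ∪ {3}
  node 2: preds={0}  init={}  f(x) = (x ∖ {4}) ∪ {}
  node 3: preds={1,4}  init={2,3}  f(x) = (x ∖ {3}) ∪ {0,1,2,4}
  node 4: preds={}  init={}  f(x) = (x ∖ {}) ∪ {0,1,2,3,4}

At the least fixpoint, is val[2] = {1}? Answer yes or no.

yes

Iteration log — 10 steps:
  step 1. node 0  ⊔preds={2,3}  new={4}  old={}  +wl: 
  step 2. node 1  ⊔preds={2,3}  new={3}  old={}  +wl: 0
  step 3. node 2  ⊔preds={4}  new={}  stable
  step 4. node 3  ⊔preds={3}  new={0,1,2,3,4}  old={2,3}  +wl: 1
  step 5. node 4  ⊔preds={}  new={0,1,2,3,4}  old={}  +wl: 3
  step 6. node 0  ⊔preds={0,1,2,3,4}  new={1,4}  old={4}  +wl: 2
  step 7. node 1  ⊔preds={0,1,2,3,4}  new={3}  stable
  step 8. node 3  ⊔preds={0,1,2,3,4}  new={0,1,2,3,4}  stable
  step 9. node 2  ⊔preds={1,4}  new={1}  old={}  +wl: 1
  step 10. node 1  ⊔preds={0,1,2,3,4}  new={3}  stable

Least fixpoint reached:
  node 0: {1,4}
  node 1: {3}
  node 2: {1}
  node 3: {0,1,2,3,4}
  node 4: {0,1,2,3,4}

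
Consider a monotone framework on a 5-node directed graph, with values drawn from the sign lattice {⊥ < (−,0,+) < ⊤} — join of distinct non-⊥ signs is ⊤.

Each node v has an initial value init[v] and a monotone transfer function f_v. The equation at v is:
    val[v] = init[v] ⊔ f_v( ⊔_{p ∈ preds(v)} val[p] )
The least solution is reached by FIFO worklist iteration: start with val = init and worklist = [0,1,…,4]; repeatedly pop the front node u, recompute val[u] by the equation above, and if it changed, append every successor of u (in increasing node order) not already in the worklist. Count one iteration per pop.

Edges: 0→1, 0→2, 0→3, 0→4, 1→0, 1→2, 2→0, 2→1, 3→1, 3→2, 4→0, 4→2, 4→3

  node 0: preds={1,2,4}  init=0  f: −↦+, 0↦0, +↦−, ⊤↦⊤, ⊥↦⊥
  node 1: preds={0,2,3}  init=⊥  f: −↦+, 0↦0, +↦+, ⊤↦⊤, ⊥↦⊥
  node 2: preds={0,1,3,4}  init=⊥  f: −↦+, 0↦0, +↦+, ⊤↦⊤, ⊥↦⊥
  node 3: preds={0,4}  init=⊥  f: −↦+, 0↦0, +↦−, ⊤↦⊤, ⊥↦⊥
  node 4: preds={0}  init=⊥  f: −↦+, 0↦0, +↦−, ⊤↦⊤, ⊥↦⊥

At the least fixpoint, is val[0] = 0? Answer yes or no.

Iteration log — 9 steps:
  step 1. node 0  ⊔preds=⊥  new=0  stable
  step 2. node 1  ⊔preds=0  new=0  old=⊥  +wl: 0
  step 3. node 2  ⊔preds=0  new=0  old=⊥  +wl: 1
  step 4. node 3  ⊔preds=0  new=0  old=⊥  +wl: 2
  step 5. node 4  ⊔preds=0  new=0  old=⊥  +wl: 3
  step 6. node 0  ⊔preds=0  new=0  stable
  step 7. node 1  ⊔preds=0  new=0  stable
  step 8. node 2  ⊔preds=0  new=0  stable
  step 9. node 3  ⊔preds=0  new=0  stable

Least fixpoint reached:
  node 0: 0
  node 1: 0
  node 2: 0
  node 3: 0
  node 4: 0

yes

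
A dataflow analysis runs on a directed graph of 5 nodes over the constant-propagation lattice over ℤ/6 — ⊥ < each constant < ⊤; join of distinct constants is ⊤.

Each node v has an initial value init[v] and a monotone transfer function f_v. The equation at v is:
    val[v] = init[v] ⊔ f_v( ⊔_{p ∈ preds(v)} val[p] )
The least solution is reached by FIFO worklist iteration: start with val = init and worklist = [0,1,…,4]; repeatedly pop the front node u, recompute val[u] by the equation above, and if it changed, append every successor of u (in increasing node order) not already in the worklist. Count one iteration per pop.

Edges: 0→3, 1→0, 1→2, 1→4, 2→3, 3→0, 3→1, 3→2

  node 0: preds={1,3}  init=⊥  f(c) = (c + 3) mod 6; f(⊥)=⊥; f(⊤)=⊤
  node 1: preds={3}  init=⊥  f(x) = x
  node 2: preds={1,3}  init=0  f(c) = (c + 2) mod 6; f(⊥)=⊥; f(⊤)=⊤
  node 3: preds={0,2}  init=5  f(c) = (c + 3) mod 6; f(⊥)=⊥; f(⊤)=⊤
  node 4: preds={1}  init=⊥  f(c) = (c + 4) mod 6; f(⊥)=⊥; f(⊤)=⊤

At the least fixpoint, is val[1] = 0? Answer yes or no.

Trace (11 dequeues):
  [1] u=0 | in 5 | out 2 | prev ⊥ | push {}
  [2] u=1 | in 5 | out 5 | prev ⊥ | push {0}
  [3] u=2 | in 5 | out ⊤ | prev 0 | push {}
  [4] u=3 | in ⊤ | out ⊤ | prev 5 | push {1,2}
  [5] u=4 | in 5 | out 3 | prev ⊥ | push {}
  [6] u=0 | in ⊤ | out ⊤ | prev 2 | push {3}
  [7] u=1 | in ⊤ | out ⊤ | prev 5 | push {0,4}
  [8] u=2 | in ⊤ | out ⊤ | ==
  [9] u=3 | in ⊤ | out ⊤ | ==
  [10] u=0 | in ⊤ | out ⊤ | ==
  [11] u=4 | in ⊤ | out ⊤ | prev 3 | push {}

Converged values:
  [0] ⊤
  [1] ⊤
  [2] ⊤
  [3] ⊤
  [4] ⊤

no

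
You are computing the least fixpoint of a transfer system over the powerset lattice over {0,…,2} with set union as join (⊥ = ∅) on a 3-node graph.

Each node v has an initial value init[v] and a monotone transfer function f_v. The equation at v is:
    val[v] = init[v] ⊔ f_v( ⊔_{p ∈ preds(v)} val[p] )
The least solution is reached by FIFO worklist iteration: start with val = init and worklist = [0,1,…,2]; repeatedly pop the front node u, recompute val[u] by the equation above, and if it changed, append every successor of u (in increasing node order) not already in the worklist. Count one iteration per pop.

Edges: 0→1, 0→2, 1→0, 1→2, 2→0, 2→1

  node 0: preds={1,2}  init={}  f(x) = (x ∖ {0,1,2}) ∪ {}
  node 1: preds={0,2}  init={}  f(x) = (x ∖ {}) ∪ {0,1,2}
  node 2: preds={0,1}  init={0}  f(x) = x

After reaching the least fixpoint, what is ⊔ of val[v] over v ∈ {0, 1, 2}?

{0,1,2}

Iteration log — 5 steps:
  step 1. node 0  ⊔preds={0}  new={}  stable
  step 2. node 1  ⊔preds={0}  new={0,1,2}  old={}  +wl: 0
  step 3. node 2  ⊔preds={0,1,2}  new={0,1,2}  old={0}  +wl: 1
  step 4. node 0  ⊔preds={0,1,2}  new={}  stable
  step 5. node 1  ⊔preds={0,1,2}  new={0,1,2}  stable

Least fixpoint reached:
  node 0: {}
  node 1: {0,1,2}
  node 2: {0,1,2}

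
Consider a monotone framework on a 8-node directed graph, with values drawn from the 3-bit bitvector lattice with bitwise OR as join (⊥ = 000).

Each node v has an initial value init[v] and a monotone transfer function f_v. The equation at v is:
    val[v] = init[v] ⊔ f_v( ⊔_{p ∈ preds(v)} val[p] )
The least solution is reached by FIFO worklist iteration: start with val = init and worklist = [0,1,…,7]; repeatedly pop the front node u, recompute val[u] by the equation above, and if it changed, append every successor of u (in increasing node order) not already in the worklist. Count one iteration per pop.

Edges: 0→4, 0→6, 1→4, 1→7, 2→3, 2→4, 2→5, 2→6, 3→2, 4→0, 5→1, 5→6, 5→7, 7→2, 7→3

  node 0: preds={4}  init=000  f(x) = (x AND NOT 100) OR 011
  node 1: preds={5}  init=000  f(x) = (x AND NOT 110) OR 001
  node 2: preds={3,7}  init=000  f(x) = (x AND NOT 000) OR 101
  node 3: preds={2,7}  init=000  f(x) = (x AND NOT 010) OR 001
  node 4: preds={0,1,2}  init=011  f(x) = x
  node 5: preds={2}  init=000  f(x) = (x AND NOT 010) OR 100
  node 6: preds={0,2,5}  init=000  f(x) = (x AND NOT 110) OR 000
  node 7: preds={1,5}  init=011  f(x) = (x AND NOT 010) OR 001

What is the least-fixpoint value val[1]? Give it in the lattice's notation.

Worklist (12 pops):
  #1 pop 0: in=011 → 011 (was 000); enqueue []
  #2 pop 1: in=000 → 001 (was 000); enqueue []
  #3 pop 2: in=011 → 111 (was 000); enqueue []
  #4 pop 3: in=111 → 101 (was 000); enqueue [2]
  #5 pop 4: in=111 → 111 (was 011); enqueue [0]
  #6 pop 5: in=111 → 101 (was 000); enqueue [1]
  #7 pop 6: in=111 → 001 (was 000); enqueue []
  #8 pop 7: in=101 → 111 (was 011); enqueue [3]
  #9 pop 2: in=111 → 111 (no change)
  #10 pop 0: in=111 → 011 (no change)
  #11 pop 1: in=101 → 001 (no change)
  #12 pop 3: in=111 → 101 (no change)

Fixpoint:
  val[0] = 011
  val[1] = 001
  val[2] = 111
  val[3] = 101
  val[4] = 111
  val[5] = 101
  val[6] = 001
  val[7] = 111

001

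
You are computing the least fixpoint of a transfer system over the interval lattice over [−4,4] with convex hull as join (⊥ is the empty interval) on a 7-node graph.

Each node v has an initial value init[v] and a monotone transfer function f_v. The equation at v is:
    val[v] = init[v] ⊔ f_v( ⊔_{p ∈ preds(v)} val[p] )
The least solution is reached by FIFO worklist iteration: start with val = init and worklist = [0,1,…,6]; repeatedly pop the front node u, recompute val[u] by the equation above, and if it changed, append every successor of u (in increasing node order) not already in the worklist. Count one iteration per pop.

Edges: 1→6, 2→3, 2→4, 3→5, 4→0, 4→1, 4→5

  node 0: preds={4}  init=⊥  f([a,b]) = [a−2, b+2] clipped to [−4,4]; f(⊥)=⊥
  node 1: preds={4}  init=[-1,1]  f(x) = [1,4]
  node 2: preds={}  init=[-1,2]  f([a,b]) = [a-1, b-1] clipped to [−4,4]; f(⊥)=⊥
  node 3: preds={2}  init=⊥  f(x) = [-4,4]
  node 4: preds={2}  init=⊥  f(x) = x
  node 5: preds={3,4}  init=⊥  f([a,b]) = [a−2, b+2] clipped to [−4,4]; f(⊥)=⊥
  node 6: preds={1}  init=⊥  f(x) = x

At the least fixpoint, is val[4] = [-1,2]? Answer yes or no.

Iteration log — 9 steps:
  step 1. node 0  ⊔preds=⊥  new=⊥  stable
  step 2. node 1  ⊔preds=⊥  new=[-1,4]  old=[-1,1]  +wl: 
  step 3. node 2  ⊔preds=⊥  new=[-1,2]  stable
  step 4. node 3  ⊔preds=[-1,2]  new=[-4,4]  old=⊥  +wl: 
  step 5. node 4  ⊔preds=[-1,2]  new=[-1,2]  old=⊥  +wl: 0,1
  step 6. node 5  ⊔preds=[-4,4]  new=[-4,4]  old=⊥  +wl: 
  step 7. node 6  ⊔preds=[-1,4]  new=[-1,4]  old=⊥  +wl: 
  step 8. node 0  ⊔preds=[-1,2]  new=[-3,4]  old=⊥  +wl: 
  step 9. node 1  ⊔preds=[-1,2]  new=[-1,4]  stable

Least fixpoint reached:
  node 0: [-3,4]
  node 1: [-1,4]
  node 2: [-1,2]
  node 3: [-4,4]
  node 4: [-1,2]
  node 5: [-4,4]
  node 6: [-1,4]

yes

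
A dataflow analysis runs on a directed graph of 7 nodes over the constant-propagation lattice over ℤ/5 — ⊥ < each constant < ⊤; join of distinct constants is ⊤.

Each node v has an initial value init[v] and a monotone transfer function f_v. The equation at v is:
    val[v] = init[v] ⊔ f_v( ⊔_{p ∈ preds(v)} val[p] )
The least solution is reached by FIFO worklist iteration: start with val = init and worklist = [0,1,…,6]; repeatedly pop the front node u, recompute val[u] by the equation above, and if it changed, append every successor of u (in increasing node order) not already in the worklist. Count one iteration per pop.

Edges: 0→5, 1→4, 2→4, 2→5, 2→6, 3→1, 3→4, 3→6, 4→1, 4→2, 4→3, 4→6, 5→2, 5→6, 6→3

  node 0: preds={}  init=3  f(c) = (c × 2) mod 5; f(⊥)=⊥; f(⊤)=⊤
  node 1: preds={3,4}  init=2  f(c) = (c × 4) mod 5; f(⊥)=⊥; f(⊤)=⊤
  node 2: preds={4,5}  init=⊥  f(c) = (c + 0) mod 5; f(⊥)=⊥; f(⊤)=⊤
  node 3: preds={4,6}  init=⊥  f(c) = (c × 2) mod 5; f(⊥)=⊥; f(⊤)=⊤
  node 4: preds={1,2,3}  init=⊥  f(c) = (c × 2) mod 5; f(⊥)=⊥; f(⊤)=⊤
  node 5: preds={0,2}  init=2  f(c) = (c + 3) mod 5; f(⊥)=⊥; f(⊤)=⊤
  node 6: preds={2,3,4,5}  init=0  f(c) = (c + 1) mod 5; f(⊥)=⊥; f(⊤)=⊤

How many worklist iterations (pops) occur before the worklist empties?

14

Iteration log — 14 steps:
  step 1. node 0  ⊔preds=⊥  new=3  stable
  step 2. node 1  ⊔preds=⊥  new=2  stable
  step 3. node 2  ⊔preds=2  new=2  old=⊥  +wl: 
  step 4. node 3  ⊔preds=0  new=0  old=⊥  +wl: 1
  step 5. node 4  ⊔preds=⊤  new=⊤  old=⊥  +wl: 2,3
  step 6. node 5  ⊔preds=⊤  new=⊤  old=2  +wl: 
  step 7. node 6  ⊔preds=⊤  new=⊤  old=0  +wl: 
  step 8. node 1  ⊔preds=⊤  new=⊤  old=2  +wl: 4
  step 9. node 2  ⊔preds=⊤  new=⊤  old=2  +wl: 5,6
  step 10. node 3  ⊔preds=⊤  new=⊤  old=0  +wl: 1
  step 11. node 4  ⊔preds=⊤  new=⊤  stable
  step 12. node 5  ⊔preds=⊤  new=⊤  stable
  step 13. node 6  ⊔preds=⊤  new=⊤  stable
  step 14. node 1  ⊔preds=⊤  new=⊤  stable

Least fixpoint reached:
  node 0: 3
  node 1: ⊤
  node 2: ⊤
  node 3: ⊤
  node 4: ⊤
  node 5: ⊤
  node 6: ⊤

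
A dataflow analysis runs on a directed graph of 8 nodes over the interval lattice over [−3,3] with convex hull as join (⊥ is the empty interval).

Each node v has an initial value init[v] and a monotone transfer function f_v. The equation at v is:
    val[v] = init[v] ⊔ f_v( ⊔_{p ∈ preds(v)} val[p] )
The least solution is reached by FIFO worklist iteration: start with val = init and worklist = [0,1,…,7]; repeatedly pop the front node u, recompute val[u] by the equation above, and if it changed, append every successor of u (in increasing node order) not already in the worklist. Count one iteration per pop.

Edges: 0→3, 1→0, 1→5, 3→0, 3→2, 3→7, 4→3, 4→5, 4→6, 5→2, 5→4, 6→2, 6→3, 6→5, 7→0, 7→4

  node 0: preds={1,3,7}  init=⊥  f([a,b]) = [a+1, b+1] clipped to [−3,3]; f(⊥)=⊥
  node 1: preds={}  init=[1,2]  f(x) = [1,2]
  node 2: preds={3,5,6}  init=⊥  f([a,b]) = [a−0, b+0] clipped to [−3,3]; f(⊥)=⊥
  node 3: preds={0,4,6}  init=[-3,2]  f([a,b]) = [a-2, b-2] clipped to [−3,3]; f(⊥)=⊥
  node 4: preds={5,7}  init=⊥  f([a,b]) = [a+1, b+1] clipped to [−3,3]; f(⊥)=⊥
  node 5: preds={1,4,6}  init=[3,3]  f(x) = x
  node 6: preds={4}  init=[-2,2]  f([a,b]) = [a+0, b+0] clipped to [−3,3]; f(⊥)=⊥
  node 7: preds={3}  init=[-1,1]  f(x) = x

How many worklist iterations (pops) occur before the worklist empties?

15

Iteration log — 15 steps:
  step 1. node 0  ⊔preds=[-3,2]  new=[-2,3]  old=⊥  +wl: 
  step 2. node 1  ⊔preds=⊥  new=[1,2]  stable
  step 3. node 2  ⊔preds=[-3,3]  new=[-3,3]  old=⊥  +wl: 
  step 4. node 3  ⊔preds=[-2,3]  new=[-3,2]  stable
  step 5. node 4  ⊔preds=[-1,3]  new=[0,3]  old=⊥  +wl: 3
  step 6. node 5  ⊔preds=[-2,3]  new=[-2,3]  old=[3,3]  +wl: 2,4
  step 7. node 6  ⊔preds=[0,3]  new=[-2,3]  old=[-2,2]  +wl: 5
  step 8. node 7  ⊔preds=[-3,2]  new=[-3,2]  old=[-1,1]  +wl: 0
  step 9. node 3  ⊔preds=[-2,3]  new=[-3,2]  stable
  step 10. node 2  ⊔preds=[-3,3]  new=[-3,3]  stable
  step 11. node 4  ⊔preds=[-3,3]  new=[-2,3]  old=[0,3]  +wl: 3,6
  step 12. node 5  ⊔preds=[-2,3]  new=[-2,3]  stable
  step 13. node 0  ⊔preds=[-3,2]  new=[-2,3]  stable
  step 14. node 3  ⊔preds=[-2,3]  new=[-3,2]  stable
  step 15. node 6  ⊔preds=[-2,3]  new=[-2,3]  stable

Least fixpoint reached:
  node 0: [-2,3]
  node 1: [1,2]
  node 2: [-3,3]
  node 3: [-3,2]
  node 4: [-2,3]
  node 5: [-2,3]
  node 6: [-2,3]
  node 7: [-3,2]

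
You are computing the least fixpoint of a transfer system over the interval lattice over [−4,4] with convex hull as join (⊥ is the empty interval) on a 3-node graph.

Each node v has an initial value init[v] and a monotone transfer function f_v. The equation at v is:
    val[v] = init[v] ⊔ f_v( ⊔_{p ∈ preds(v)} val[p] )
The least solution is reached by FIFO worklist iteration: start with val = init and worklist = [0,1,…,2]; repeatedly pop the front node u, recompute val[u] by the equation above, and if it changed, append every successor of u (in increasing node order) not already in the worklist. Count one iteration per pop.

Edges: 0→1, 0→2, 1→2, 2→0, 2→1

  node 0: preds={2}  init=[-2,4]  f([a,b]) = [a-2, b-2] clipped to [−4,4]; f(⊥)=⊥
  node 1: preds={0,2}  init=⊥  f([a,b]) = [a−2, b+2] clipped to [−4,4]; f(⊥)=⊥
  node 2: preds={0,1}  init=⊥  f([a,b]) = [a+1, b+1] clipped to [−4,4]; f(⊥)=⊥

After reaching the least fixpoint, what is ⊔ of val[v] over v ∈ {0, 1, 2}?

Worklist (6 pops):
  #1 pop 0: in=⊥ → [-2,4] (no change)
  #2 pop 1: in=[-2,4] → [-4,4] (was ⊥); enqueue []
  #3 pop 2: in=[-4,4] → [-3,4] (was ⊥); enqueue [0,1]
  #4 pop 0: in=[-3,4] → [-4,4] (was [-2,4]); enqueue [2]
  #5 pop 1: in=[-4,4] → [-4,4] (no change)
  #6 pop 2: in=[-4,4] → [-3,4] (no change)

Fixpoint:
  val[0] = [-4,4]
  val[1] = [-4,4]
  val[2] = [-3,4]

[-4,4]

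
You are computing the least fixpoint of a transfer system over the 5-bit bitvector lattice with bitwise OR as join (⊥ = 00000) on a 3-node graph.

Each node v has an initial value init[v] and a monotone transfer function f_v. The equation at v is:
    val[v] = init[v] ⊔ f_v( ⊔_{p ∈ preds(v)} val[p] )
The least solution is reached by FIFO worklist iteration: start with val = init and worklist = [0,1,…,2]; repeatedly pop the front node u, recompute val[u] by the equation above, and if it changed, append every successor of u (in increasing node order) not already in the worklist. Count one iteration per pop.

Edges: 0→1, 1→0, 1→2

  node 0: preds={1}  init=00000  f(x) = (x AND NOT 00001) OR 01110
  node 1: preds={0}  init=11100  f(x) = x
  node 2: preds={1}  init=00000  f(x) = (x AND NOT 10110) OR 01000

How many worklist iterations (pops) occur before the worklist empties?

4

Trace (4 dequeues):
  [1] u=0 | in 11100 | out 11110 | prev 00000 | push {}
  [2] u=1 | in 11110 | out 11110 | prev 11100 | push {0}
  [3] u=2 | in 11110 | out 01000 | prev 00000 | push {}
  [4] u=0 | in 11110 | out 11110 | ==

Converged values:
  [0] 11110
  [1] 11110
  [2] 01000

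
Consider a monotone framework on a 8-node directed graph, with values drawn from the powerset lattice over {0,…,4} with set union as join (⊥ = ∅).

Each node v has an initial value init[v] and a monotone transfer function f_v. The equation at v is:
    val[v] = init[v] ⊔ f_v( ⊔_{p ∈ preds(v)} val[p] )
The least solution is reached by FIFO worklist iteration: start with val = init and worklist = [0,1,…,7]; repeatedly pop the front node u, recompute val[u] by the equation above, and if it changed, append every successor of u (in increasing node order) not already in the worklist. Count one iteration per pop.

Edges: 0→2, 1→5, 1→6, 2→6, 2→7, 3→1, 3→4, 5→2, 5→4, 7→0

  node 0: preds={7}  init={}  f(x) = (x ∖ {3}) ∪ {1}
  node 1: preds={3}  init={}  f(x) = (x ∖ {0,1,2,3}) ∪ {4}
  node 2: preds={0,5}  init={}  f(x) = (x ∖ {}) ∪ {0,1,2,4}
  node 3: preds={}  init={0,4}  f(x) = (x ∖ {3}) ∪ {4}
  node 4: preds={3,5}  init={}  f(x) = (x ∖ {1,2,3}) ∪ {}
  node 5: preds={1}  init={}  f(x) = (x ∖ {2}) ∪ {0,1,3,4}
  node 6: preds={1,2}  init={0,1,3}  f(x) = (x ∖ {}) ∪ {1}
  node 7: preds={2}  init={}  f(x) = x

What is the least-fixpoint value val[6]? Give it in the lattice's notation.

{0,1,2,3,4}

Iteration log — 15 steps:
  step 1. node 0  ⊔preds={}  new={1}  old={}  +wl: 
  step 2. node 1  ⊔preds={0,4}  new={4}  old={}  +wl: 
  step 3. node 2  ⊔preds={1}  new={0,1,2,4}  old={}  +wl: 
  step 4. node 3  ⊔preds={}  new={0,4}  stable
  step 5. node 4  ⊔preds={0,4}  new={0,4}  old={}  +wl: 
  step 6. node 5  ⊔preds={4}  new={0,1,3,4}  old={}  +wl: 2,4
  step 7. node 6  ⊔preds={0,1,2,4}  new={0,1,2,3,4}  old={0,1,3}  +wl: 
  step 8. node 7  ⊔preds={0,1,2,4}  new={0,1,2,4}  old={}  +wl: 0
  step 9. node 2  ⊔preds={0,1,3,4}  new={0,1,2,3,4}  old={0,1,2,4}  +wl: 6,7
  step 10. node 4  ⊔preds={0,1,3,4}  new={0,4}  stable
  step 11. node 0  ⊔preds={0,1,2,4}  new={0,1,2,4}  old={1}  +wl: 2
  step 12. node 6  ⊔preds={0,1,2,3,4}  new={0,1,2,3,4}  stable
  step 13. node 7  ⊔preds={0,1,2,3,4}  new={0,1,2,3,4}  old={0,1,2,4}  +wl: 0
  step 14. node 2  ⊔preds={0,1,2,3,4}  new={0,1,2,3,4}  stable
  step 15. node 0  ⊔preds={0,1,2,3,4}  new={0,1,2,4}  stable

Least fixpoint reached:
  node 0: {0,1,2,4}
  node 1: {4}
  node 2: {0,1,2,3,4}
  node 3: {0,4}
  node 4: {0,4}
  node 5: {0,1,3,4}
  node 6: {0,1,2,3,4}
  node 7: {0,1,2,3,4}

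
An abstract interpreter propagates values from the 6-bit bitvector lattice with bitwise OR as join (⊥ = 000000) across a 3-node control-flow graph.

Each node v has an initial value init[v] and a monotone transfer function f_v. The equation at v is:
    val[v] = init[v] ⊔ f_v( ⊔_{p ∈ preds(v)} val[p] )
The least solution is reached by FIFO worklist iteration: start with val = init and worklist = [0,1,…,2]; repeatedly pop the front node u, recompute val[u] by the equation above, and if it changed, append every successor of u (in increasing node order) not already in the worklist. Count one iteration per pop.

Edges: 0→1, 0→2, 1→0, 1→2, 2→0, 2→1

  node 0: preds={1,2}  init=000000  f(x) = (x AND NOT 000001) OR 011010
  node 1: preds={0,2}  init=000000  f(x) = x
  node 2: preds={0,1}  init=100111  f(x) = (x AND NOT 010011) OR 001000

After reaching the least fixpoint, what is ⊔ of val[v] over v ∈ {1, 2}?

111111

Worklist (5 pops):
  #1 pop 0: in=100111 → 111110 (was 000000); enqueue []
  #2 pop 1: in=111111 → 111111 (was 000000); enqueue [0]
  #3 pop 2: in=111111 → 101111 (was 100111); enqueue [1]
  #4 pop 0: in=111111 → 111110 (no change)
  #5 pop 1: in=111111 → 111111 (no change)

Fixpoint:
  val[0] = 111110
  val[1] = 111111
  val[2] = 101111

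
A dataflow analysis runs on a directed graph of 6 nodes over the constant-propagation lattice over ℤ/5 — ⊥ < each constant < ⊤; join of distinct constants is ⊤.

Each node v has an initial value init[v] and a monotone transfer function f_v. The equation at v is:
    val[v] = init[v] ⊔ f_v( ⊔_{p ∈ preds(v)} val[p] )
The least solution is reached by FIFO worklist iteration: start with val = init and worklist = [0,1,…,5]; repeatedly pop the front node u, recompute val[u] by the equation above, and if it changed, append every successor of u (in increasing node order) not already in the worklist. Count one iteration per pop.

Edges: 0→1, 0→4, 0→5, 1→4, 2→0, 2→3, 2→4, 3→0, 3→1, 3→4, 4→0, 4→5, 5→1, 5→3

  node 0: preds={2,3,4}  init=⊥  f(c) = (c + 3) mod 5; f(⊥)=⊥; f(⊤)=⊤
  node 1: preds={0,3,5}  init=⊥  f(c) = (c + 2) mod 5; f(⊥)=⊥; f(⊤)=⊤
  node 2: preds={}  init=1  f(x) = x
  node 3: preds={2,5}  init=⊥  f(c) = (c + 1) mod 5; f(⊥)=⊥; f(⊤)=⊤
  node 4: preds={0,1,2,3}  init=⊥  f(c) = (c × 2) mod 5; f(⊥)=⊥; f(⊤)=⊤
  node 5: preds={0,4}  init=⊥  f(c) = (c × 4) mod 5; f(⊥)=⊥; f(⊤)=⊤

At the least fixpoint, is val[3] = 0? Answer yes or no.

no

Iteration log — 13 steps:
  step 1. node 0  ⊔preds=1  new=4  old=⊥  +wl: 
  step 2. node 1  ⊔preds=4  new=1  old=⊥  +wl: 
  step 3. node 2  ⊔preds=⊥  new=1  stable
  step 4. node 3  ⊔preds=1  new=2  old=⊥  +wl: 0,1
  step 5. node 4  ⊔preds=⊤  new=⊤  old=⊥  +wl: 
  step 6. node 5  ⊔preds=⊤  new=⊤  old=⊥  +wl: 3
  step 7. node 0  ⊔preds=⊤  new=⊤  old=4  +wl: 4,5
  step 8. node 1  ⊔preds=⊤  new=⊤  old=1  +wl: 
  step 9. node 3  ⊔preds=⊤  new=⊤  old=2  +wl: 0,1
  step 10. node 4  ⊔preds=⊤  new=⊤  stable
  step 11. node 5  ⊔preds=⊤  new=⊤  stable
  step 12. node 0  ⊔preds=⊤  new=⊤  stable
  step 13. node 1  ⊔preds=⊤  new=⊤  stable

Least fixpoint reached:
  node 0: ⊤
  node 1: ⊤
  node 2: 1
  node 3: ⊤
  node 4: ⊤
  node 5: ⊤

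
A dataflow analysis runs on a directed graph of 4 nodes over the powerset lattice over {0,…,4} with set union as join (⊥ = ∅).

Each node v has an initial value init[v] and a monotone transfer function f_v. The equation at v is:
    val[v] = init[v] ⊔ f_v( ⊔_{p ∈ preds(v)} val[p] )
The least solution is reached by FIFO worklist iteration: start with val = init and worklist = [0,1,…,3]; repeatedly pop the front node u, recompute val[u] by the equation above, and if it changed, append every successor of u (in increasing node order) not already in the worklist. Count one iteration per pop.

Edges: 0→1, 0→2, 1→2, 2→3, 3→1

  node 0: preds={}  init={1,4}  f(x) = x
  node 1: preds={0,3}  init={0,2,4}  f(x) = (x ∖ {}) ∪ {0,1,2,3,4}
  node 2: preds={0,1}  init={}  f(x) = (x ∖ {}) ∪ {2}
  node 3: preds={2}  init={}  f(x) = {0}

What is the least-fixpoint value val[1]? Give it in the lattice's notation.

Iteration log — 5 steps:
  step 1. node 0  ⊔preds={}  new={1,4}  stable
  step 2. node 1  ⊔preds={1,4}  new={0,1,2,3,4}  old={0,2,4}  +wl: 
  step 3. node 2  ⊔preds={0,1,2,3,4}  new={0,1,2,3,4}  old={}  +wl: 
  step 4. node 3  ⊔preds={0,1,2,3,4}  new={0}  old={}  +wl: 1
  step 5. node 1  ⊔preds={0,1,4}  new={0,1,2,3,4}  stable

Least fixpoint reached:
  node 0: {1,4}
  node 1: {0,1,2,3,4}
  node 2: {0,1,2,3,4}
  node 3: {0}

{0,1,2,3,4}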